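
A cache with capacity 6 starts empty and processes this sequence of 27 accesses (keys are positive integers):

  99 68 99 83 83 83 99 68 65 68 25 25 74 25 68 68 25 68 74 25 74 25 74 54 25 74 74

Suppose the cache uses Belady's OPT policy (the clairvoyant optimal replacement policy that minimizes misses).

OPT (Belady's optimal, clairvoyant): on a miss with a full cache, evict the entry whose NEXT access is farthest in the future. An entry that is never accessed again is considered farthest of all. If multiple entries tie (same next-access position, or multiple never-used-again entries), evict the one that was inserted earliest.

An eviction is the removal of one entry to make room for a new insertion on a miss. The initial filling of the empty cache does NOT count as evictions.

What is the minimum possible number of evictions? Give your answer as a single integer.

Answer: 1

Derivation:
OPT (Belady) simulation (capacity=6):
  1. access 99: MISS. Cache: [99]
  2. access 68: MISS. Cache: [99 68]
  3. access 99: HIT. Next use of 99: step 7. Cache: [99 68]
  4. access 83: MISS. Cache: [99 68 83]
  5. access 83: HIT. Next use of 83: step 6. Cache: [99 68 83]
  6. access 83: HIT. Next use of 83: never. Cache: [99 68 83]
  7. access 99: HIT. Next use of 99: never. Cache: [99 68 83]
  8. access 68: HIT. Next use of 68: step 10. Cache: [99 68 83]
  9. access 65: MISS. Cache: [99 68 83 65]
  10. access 68: HIT. Next use of 68: step 15. Cache: [99 68 83 65]
  11. access 25: MISS. Cache: [99 68 83 65 25]
  12. access 25: HIT. Next use of 25: step 14. Cache: [99 68 83 65 25]
  13. access 74: MISS. Cache: [99 68 83 65 25 74]
  14. access 25: HIT. Next use of 25: step 17. Cache: [99 68 83 65 25 74]
  15. access 68: HIT. Next use of 68: step 16. Cache: [99 68 83 65 25 74]
  16. access 68: HIT. Next use of 68: step 18. Cache: [99 68 83 65 25 74]
  17. access 25: HIT. Next use of 25: step 20. Cache: [99 68 83 65 25 74]
  18. access 68: HIT. Next use of 68: never. Cache: [99 68 83 65 25 74]
  19. access 74: HIT. Next use of 74: step 21. Cache: [99 68 83 65 25 74]
  20. access 25: HIT. Next use of 25: step 22. Cache: [99 68 83 65 25 74]
  21. access 74: HIT. Next use of 74: step 23. Cache: [99 68 83 65 25 74]
  22. access 25: HIT. Next use of 25: step 25. Cache: [99 68 83 65 25 74]
  23. access 74: HIT. Next use of 74: step 26. Cache: [99 68 83 65 25 74]
  24. access 54: MISS, evict 99 (next use: never). Cache: [68 83 65 25 74 54]
  25. access 25: HIT. Next use of 25: never. Cache: [68 83 65 25 74 54]
  26. access 74: HIT. Next use of 74: step 27. Cache: [68 83 65 25 74 54]
  27. access 74: HIT. Next use of 74: never. Cache: [68 83 65 25 74 54]
Total: 20 hits, 7 misses, 1 evictions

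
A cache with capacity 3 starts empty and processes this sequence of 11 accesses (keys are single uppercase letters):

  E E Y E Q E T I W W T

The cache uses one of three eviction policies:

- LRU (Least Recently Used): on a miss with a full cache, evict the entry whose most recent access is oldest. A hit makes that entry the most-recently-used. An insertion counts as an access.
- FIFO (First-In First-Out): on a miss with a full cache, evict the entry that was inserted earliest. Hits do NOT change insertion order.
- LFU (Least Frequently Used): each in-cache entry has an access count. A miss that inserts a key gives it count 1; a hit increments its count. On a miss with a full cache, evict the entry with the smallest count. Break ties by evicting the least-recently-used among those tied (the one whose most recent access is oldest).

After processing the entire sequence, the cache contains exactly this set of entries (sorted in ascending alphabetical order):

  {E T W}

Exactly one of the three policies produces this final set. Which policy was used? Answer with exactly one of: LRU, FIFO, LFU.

Simulating under each policy and comparing final sets:
  LRU: final set = {I T W} -> differs
  FIFO: final set = {I T W} -> differs
  LFU: final set = {E T W} -> MATCHES target
Only LFU produces the target set.

Answer: LFU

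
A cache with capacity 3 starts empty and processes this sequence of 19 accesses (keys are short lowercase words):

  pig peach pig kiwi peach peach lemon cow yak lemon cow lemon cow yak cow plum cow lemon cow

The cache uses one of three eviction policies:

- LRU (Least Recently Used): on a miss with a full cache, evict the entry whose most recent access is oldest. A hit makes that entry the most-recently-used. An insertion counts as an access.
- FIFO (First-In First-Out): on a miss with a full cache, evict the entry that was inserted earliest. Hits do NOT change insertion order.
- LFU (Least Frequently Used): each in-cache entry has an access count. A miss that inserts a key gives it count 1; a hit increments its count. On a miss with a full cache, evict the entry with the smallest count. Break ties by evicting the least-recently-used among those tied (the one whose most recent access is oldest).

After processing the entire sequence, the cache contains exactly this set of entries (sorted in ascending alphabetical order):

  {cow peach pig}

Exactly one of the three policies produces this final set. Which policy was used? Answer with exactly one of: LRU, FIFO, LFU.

Answer: LFU

Derivation:
Simulating under each policy and comparing final sets:
  LRU: final set = {cow lemon plum} -> differs
  FIFO: final set = {cow lemon plum} -> differs
  LFU: final set = {cow peach pig} -> MATCHES target
Only LFU produces the target set.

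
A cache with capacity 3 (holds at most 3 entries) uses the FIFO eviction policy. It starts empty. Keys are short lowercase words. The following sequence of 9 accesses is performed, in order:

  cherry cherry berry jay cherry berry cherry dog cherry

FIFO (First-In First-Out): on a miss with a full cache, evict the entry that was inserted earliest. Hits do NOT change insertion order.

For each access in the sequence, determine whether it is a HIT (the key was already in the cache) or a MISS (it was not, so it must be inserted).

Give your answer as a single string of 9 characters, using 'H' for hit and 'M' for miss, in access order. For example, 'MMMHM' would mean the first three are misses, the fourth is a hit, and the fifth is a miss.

Answer: MHMMHHHMM

Derivation:
FIFO simulation (capacity=3):
  1. access cherry: MISS. Cache (old->new): [cherry]
  2. access cherry: HIT. Cache (old->new): [cherry]
  3. access berry: MISS. Cache (old->new): [cherry berry]
  4. access jay: MISS. Cache (old->new): [cherry berry jay]
  5. access cherry: HIT. Cache (old->new): [cherry berry jay]
  6. access berry: HIT. Cache (old->new): [cherry berry jay]
  7. access cherry: HIT. Cache (old->new): [cherry berry jay]
  8. access dog: MISS, evict cherry. Cache (old->new): [berry jay dog]
  9. access cherry: MISS, evict berry. Cache (old->new): [jay dog cherry]
Total: 4 hits, 5 misses, 2 evictions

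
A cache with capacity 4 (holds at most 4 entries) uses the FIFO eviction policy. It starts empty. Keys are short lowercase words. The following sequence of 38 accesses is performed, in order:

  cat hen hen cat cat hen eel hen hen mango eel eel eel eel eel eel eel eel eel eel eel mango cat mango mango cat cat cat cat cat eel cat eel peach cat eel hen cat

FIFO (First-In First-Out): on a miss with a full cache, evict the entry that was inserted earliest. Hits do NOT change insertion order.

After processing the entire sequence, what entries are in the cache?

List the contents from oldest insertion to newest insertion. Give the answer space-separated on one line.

FIFO simulation (capacity=4):
  1. access cat: MISS. Cache (old->new): [cat]
  2. access hen: MISS. Cache (old->new): [cat hen]
  3. access hen: HIT. Cache (old->new): [cat hen]
  4. access cat: HIT. Cache (old->new): [cat hen]
  5. access cat: HIT. Cache (old->new): [cat hen]
  6. access hen: HIT. Cache (old->new): [cat hen]
  7. access eel: MISS. Cache (old->new): [cat hen eel]
  8. access hen: HIT. Cache (old->new): [cat hen eel]
  9. access hen: HIT. Cache (old->new): [cat hen eel]
  10. access mango: MISS. Cache (old->new): [cat hen eel mango]
  11. access eel: HIT. Cache (old->new): [cat hen eel mango]
  12. access eel: HIT. Cache (old->new): [cat hen eel mango]
  13. access eel: HIT. Cache (old->new): [cat hen eel mango]
  14. access eel: HIT. Cache (old->new): [cat hen eel mango]
  15. access eel: HIT. Cache (old->new): [cat hen eel mango]
  16. access eel: HIT. Cache (old->new): [cat hen eel mango]
  17. access eel: HIT. Cache (old->new): [cat hen eel mango]
  18. access eel: HIT. Cache (old->new): [cat hen eel mango]
  19. access eel: HIT. Cache (old->new): [cat hen eel mango]
  20. access eel: HIT. Cache (old->new): [cat hen eel mango]
  21. access eel: HIT. Cache (old->new): [cat hen eel mango]
  22. access mango: HIT. Cache (old->new): [cat hen eel mango]
  23. access cat: HIT. Cache (old->new): [cat hen eel mango]
  24. access mango: HIT. Cache (old->new): [cat hen eel mango]
  25. access mango: HIT. Cache (old->new): [cat hen eel mango]
  26. access cat: HIT. Cache (old->new): [cat hen eel mango]
  27. access cat: HIT. Cache (old->new): [cat hen eel mango]
  28. access cat: HIT. Cache (old->new): [cat hen eel mango]
  29. access cat: HIT. Cache (old->new): [cat hen eel mango]
  30. access cat: HIT. Cache (old->new): [cat hen eel mango]
  31. access eel: HIT. Cache (old->new): [cat hen eel mango]
  32. access cat: HIT. Cache (old->new): [cat hen eel mango]
  33. access eel: HIT. Cache (old->new): [cat hen eel mango]
  34. access peach: MISS, evict cat. Cache (old->new): [hen eel mango peach]
  35. access cat: MISS, evict hen. Cache (old->new): [eel mango peach cat]
  36. access eel: HIT. Cache (old->new): [eel mango peach cat]
  37. access hen: MISS, evict eel. Cache (old->new): [mango peach cat hen]
  38. access cat: HIT. Cache (old->new): [mango peach cat hen]
Total: 31 hits, 7 misses, 3 evictions

Answer: mango peach cat hen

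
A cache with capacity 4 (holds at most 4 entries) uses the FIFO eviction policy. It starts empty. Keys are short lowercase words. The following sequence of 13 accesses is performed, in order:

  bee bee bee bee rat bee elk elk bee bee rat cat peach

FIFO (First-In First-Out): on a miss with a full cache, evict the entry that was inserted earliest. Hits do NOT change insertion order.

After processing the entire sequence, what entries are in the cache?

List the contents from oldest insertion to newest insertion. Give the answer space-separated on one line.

FIFO simulation (capacity=4):
  1. access bee: MISS. Cache (old->new): [bee]
  2. access bee: HIT. Cache (old->new): [bee]
  3. access bee: HIT. Cache (old->new): [bee]
  4. access bee: HIT. Cache (old->new): [bee]
  5. access rat: MISS. Cache (old->new): [bee rat]
  6. access bee: HIT. Cache (old->new): [bee rat]
  7. access elk: MISS. Cache (old->new): [bee rat elk]
  8. access elk: HIT. Cache (old->new): [bee rat elk]
  9. access bee: HIT. Cache (old->new): [bee rat elk]
  10. access bee: HIT. Cache (old->new): [bee rat elk]
  11. access rat: HIT. Cache (old->new): [bee rat elk]
  12. access cat: MISS. Cache (old->new): [bee rat elk cat]
  13. access peach: MISS, evict bee. Cache (old->new): [rat elk cat peach]
Total: 8 hits, 5 misses, 1 evictions

Answer: rat elk cat peach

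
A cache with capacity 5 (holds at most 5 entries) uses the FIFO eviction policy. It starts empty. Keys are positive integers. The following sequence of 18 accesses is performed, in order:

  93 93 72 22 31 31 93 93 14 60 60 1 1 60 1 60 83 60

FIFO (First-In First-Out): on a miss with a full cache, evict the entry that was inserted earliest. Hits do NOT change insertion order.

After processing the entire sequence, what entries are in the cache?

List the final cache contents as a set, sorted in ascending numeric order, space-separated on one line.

FIFO simulation (capacity=5):
  1. access 93: MISS. Cache (old->new): [93]
  2. access 93: HIT. Cache (old->new): [93]
  3. access 72: MISS. Cache (old->new): [93 72]
  4. access 22: MISS. Cache (old->new): [93 72 22]
  5. access 31: MISS. Cache (old->new): [93 72 22 31]
  6. access 31: HIT. Cache (old->new): [93 72 22 31]
  7. access 93: HIT. Cache (old->new): [93 72 22 31]
  8. access 93: HIT. Cache (old->new): [93 72 22 31]
  9. access 14: MISS. Cache (old->new): [93 72 22 31 14]
  10. access 60: MISS, evict 93. Cache (old->new): [72 22 31 14 60]
  11. access 60: HIT. Cache (old->new): [72 22 31 14 60]
  12. access 1: MISS, evict 72. Cache (old->new): [22 31 14 60 1]
  13. access 1: HIT. Cache (old->new): [22 31 14 60 1]
  14. access 60: HIT. Cache (old->new): [22 31 14 60 1]
  15. access 1: HIT. Cache (old->new): [22 31 14 60 1]
  16. access 60: HIT. Cache (old->new): [22 31 14 60 1]
  17. access 83: MISS, evict 22. Cache (old->new): [31 14 60 1 83]
  18. access 60: HIT. Cache (old->new): [31 14 60 1 83]
Total: 10 hits, 8 misses, 3 evictions

Answer: 1 14 31 60 83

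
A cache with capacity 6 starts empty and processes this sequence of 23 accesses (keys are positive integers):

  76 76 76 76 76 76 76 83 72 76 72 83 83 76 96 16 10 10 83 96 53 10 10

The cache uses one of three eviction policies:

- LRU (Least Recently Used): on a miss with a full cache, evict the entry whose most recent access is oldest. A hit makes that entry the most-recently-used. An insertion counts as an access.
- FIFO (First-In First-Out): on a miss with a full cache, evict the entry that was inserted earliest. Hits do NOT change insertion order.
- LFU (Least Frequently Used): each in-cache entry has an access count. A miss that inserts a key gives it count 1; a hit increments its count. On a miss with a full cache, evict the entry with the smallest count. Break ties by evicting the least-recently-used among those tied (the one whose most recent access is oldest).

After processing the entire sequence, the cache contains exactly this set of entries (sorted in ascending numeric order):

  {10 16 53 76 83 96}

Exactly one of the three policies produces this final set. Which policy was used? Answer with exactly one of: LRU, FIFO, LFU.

Answer: LRU

Derivation:
Simulating under each policy and comparing final sets:
  LRU: final set = {10 16 53 76 83 96} -> MATCHES target
  FIFO: final set = {10 16 53 72 83 96} -> differs
  LFU: final set = {10 53 72 76 83 96} -> differs
Only LRU produces the target set.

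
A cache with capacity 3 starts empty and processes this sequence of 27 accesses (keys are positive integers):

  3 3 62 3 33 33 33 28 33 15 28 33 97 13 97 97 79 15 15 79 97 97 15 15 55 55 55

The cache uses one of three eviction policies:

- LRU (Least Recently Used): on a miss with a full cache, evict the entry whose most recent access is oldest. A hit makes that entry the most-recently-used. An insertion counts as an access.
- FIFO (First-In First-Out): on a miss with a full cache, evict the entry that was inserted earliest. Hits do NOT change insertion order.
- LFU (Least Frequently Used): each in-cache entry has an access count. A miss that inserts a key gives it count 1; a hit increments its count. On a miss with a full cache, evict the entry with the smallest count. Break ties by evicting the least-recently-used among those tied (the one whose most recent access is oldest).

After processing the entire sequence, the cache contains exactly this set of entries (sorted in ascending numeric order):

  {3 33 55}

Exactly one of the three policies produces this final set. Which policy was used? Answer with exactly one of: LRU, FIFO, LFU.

Simulating under each policy and comparing final sets:
  LRU: final set = {15 55 97} -> differs
  FIFO: final set = {15 55 97} -> differs
  LFU: final set = {3 33 55} -> MATCHES target
Only LFU produces the target set.

Answer: LFU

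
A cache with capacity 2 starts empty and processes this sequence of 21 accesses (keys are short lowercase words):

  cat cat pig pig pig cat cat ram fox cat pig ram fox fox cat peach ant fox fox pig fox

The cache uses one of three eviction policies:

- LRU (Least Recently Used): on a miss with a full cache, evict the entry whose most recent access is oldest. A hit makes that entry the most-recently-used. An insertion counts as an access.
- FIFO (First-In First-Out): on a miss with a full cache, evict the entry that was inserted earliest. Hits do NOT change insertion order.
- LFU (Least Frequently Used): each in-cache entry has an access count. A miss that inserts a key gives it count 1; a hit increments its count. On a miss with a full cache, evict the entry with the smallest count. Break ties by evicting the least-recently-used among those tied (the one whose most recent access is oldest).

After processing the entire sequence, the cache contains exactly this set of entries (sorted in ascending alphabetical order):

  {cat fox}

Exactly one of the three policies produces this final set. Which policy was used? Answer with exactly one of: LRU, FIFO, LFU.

Answer: LFU

Derivation:
Simulating under each policy and comparing final sets:
  LRU: final set = {fox pig} -> differs
  FIFO: final set = {fox pig} -> differs
  LFU: final set = {cat fox} -> MATCHES target
Only LFU produces the target set.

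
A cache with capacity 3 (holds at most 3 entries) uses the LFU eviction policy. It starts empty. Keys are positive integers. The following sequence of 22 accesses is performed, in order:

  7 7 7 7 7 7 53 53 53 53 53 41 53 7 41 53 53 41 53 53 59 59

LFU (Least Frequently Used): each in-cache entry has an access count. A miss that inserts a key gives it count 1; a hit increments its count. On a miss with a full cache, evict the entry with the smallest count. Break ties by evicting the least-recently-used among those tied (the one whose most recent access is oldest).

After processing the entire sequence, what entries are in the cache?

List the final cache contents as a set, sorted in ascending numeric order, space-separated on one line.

LFU simulation (capacity=3):
  1. access 7: MISS. Cache: [7(c=1)]
  2. access 7: HIT, count now 2. Cache: [7(c=2)]
  3. access 7: HIT, count now 3. Cache: [7(c=3)]
  4. access 7: HIT, count now 4. Cache: [7(c=4)]
  5. access 7: HIT, count now 5. Cache: [7(c=5)]
  6. access 7: HIT, count now 6. Cache: [7(c=6)]
  7. access 53: MISS. Cache: [53(c=1) 7(c=6)]
  8. access 53: HIT, count now 2. Cache: [53(c=2) 7(c=6)]
  9. access 53: HIT, count now 3. Cache: [53(c=3) 7(c=6)]
  10. access 53: HIT, count now 4. Cache: [53(c=4) 7(c=6)]
  11. access 53: HIT, count now 5. Cache: [53(c=5) 7(c=6)]
  12. access 41: MISS. Cache: [41(c=1) 53(c=5) 7(c=6)]
  13. access 53: HIT, count now 6. Cache: [41(c=1) 7(c=6) 53(c=6)]
  14. access 7: HIT, count now 7. Cache: [41(c=1) 53(c=6) 7(c=7)]
  15. access 41: HIT, count now 2. Cache: [41(c=2) 53(c=6) 7(c=7)]
  16. access 53: HIT, count now 7. Cache: [41(c=2) 7(c=7) 53(c=7)]
  17. access 53: HIT, count now 8. Cache: [41(c=2) 7(c=7) 53(c=8)]
  18. access 41: HIT, count now 3. Cache: [41(c=3) 7(c=7) 53(c=8)]
  19. access 53: HIT, count now 9. Cache: [41(c=3) 7(c=7) 53(c=9)]
  20. access 53: HIT, count now 10. Cache: [41(c=3) 7(c=7) 53(c=10)]
  21. access 59: MISS, evict 41(c=3). Cache: [59(c=1) 7(c=7) 53(c=10)]
  22. access 59: HIT, count now 2. Cache: [59(c=2) 7(c=7) 53(c=10)]
Total: 18 hits, 4 misses, 1 evictions

Answer: 7 53 59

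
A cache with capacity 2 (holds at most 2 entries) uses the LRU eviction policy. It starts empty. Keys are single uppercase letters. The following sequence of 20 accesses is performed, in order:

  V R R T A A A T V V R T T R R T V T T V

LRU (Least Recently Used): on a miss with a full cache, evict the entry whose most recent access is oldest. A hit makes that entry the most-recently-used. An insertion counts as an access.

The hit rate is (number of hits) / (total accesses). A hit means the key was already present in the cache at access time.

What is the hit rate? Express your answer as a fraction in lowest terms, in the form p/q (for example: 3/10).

Answer: 3/5

Derivation:
LRU simulation (capacity=2):
  1. access V: MISS. Cache (LRU->MRU): [V]
  2. access R: MISS. Cache (LRU->MRU): [V R]
  3. access R: HIT. Cache (LRU->MRU): [V R]
  4. access T: MISS, evict V. Cache (LRU->MRU): [R T]
  5. access A: MISS, evict R. Cache (LRU->MRU): [T A]
  6. access A: HIT. Cache (LRU->MRU): [T A]
  7. access A: HIT. Cache (LRU->MRU): [T A]
  8. access T: HIT. Cache (LRU->MRU): [A T]
  9. access V: MISS, evict A. Cache (LRU->MRU): [T V]
  10. access V: HIT. Cache (LRU->MRU): [T V]
  11. access R: MISS, evict T. Cache (LRU->MRU): [V R]
  12. access T: MISS, evict V. Cache (LRU->MRU): [R T]
  13. access T: HIT. Cache (LRU->MRU): [R T]
  14. access R: HIT. Cache (LRU->MRU): [T R]
  15. access R: HIT. Cache (LRU->MRU): [T R]
  16. access T: HIT. Cache (LRU->MRU): [R T]
  17. access V: MISS, evict R. Cache (LRU->MRU): [T V]
  18. access T: HIT. Cache (LRU->MRU): [V T]
  19. access T: HIT. Cache (LRU->MRU): [V T]
  20. access V: HIT. Cache (LRU->MRU): [T V]
Total: 12 hits, 8 misses, 6 evictions

Hit rate = 12/20 = 3/5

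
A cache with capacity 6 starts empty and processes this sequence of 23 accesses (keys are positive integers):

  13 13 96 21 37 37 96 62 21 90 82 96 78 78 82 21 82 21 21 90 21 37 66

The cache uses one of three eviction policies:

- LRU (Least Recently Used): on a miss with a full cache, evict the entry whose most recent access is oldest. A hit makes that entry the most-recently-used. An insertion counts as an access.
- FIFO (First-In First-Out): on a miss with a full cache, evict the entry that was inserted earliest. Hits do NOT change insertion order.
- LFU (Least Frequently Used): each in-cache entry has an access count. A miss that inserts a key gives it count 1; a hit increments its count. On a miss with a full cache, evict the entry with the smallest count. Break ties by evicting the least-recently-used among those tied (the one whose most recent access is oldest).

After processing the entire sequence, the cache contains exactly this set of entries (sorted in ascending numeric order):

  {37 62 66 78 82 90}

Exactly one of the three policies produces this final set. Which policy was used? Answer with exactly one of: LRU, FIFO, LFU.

Answer: FIFO

Derivation:
Simulating under each policy and comparing final sets:
  LRU: final set = {21 37 66 78 82 90} -> differs
  FIFO: final set = {37 62 66 78 82 90} -> MATCHES target
  LFU: final set = {21 37 66 78 82 96} -> differs
Only FIFO produces the target set.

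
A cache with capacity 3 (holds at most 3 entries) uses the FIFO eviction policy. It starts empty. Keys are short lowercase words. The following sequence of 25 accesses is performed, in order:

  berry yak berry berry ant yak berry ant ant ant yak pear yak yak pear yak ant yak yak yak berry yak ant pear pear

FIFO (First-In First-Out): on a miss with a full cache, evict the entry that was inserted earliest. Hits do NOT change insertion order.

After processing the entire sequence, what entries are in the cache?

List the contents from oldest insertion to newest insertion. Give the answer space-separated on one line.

FIFO simulation (capacity=3):
  1. access berry: MISS. Cache (old->new): [berry]
  2. access yak: MISS. Cache (old->new): [berry yak]
  3. access berry: HIT. Cache (old->new): [berry yak]
  4. access berry: HIT. Cache (old->new): [berry yak]
  5. access ant: MISS. Cache (old->new): [berry yak ant]
  6. access yak: HIT. Cache (old->new): [berry yak ant]
  7. access berry: HIT. Cache (old->new): [berry yak ant]
  8. access ant: HIT. Cache (old->new): [berry yak ant]
  9. access ant: HIT. Cache (old->new): [berry yak ant]
  10. access ant: HIT. Cache (old->new): [berry yak ant]
  11. access yak: HIT. Cache (old->new): [berry yak ant]
  12. access pear: MISS, evict berry. Cache (old->new): [yak ant pear]
  13. access yak: HIT. Cache (old->new): [yak ant pear]
  14. access yak: HIT. Cache (old->new): [yak ant pear]
  15. access pear: HIT. Cache (old->new): [yak ant pear]
  16. access yak: HIT. Cache (old->new): [yak ant pear]
  17. access ant: HIT. Cache (old->new): [yak ant pear]
  18. access yak: HIT. Cache (old->new): [yak ant pear]
  19. access yak: HIT. Cache (old->new): [yak ant pear]
  20. access yak: HIT. Cache (old->new): [yak ant pear]
  21. access berry: MISS, evict yak. Cache (old->new): [ant pear berry]
  22. access yak: MISS, evict ant. Cache (old->new): [pear berry yak]
  23. access ant: MISS, evict pear. Cache (old->new): [berry yak ant]
  24. access pear: MISS, evict berry. Cache (old->new): [yak ant pear]
  25. access pear: HIT. Cache (old->new): [yak ant pear]
Total: 17 hits, 8 misses, 5 evictions

Answer: yak ant pear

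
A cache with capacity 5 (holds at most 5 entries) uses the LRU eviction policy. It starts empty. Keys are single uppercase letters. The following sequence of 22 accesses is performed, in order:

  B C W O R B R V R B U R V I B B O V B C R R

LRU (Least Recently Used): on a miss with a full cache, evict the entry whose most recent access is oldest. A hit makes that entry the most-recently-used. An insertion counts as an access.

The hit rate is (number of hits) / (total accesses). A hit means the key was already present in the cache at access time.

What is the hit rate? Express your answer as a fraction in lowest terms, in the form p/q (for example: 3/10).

Answer: 1/2

Derivation:
LRU simulation (capacity=5):
  1. access B: MISS. Cache (LRU->MRU): [B]
  2. access C: MISS. Cache (LRU->MRU): [B C]
  3. access W: MISS. Cache (LRU->MRU): [B C W]
  4. access O: MISS. Cache (LRU->MRU): [B C W O]
  5. access R: MISS. Cache (LRU->MRU): [B C W O R]
  6. access B: HIT. Cache (LRU->MRU): [C W O R B]
  7. access R: HIT. Cache (LRU->MRU): [C W O B R]
  8. access V: MISS, evict C. Cache (LRU->MRU): [W O B R V]
  9. access R: HIT. Cache (LRU->MRU): [W O B V R]
  10. access B: HIT. Cache (LRU->MRU): [W O V R B]
  11. access U: MISS, evict W. Cache (LRU->MRU): [O V R B U]
  12. access R: HIT. Cache (LRU->MRU): [O V B U R]
  13. access V: HIT. Cache (LRU->MRU): [O B U R V]
  14. access I: MISS, evict O. Cache (LRU->MRU): [B U R V I]
  15. access B: HIT. Cache (LRU->MRU): [U R V I B]
  16. access B: HIT. Cache (LRU->MRU): [U R V I B]
  17. access O: MISS, evict U. Cache (LRU->MRU): [R V I B O]
  18. access V: HIT. Cache (LRU->MRU): [R I B O V]
  19. access B: HIT. Cache (LRU->MRU): [R I O V B]
  20. access C: MISS, evict R. Cache (LRU->MRU): [I O V B C]
  21. access R: MISS, evict I. Cache (LRU->MRU): [O V B C R]
  22. access R: HIT. Cache (LRU->MRU): [O V B C R]
Total: 11 hits, 11 misses, 6 evictions

Hit rate = 11/22 = 1/2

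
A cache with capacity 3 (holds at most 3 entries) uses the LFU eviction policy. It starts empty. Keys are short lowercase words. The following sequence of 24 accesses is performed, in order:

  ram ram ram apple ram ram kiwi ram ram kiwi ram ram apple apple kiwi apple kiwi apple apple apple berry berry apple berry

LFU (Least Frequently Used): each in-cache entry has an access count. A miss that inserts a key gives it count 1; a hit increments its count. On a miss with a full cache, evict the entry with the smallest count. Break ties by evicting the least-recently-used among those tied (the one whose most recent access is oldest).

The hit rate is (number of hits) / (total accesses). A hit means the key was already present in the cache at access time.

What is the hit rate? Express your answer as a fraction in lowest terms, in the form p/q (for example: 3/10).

Answer: 5/6

Derivation:
LFU simulation (capacity=3):
  1. access ram: MISS. Cache: [ram(c=1)]
  2. access ram: HIT, count now 2. Cache: [ram(c=2)]
  3. access ram: HIT, count now 3. Cache: [ram(c=3)]
  4. access apple: MISS. Cache: [apple(c=1) ram(c=3)]
  5. access ram: HIT, count now 4. Cache: [apple(c=1) ram(c=4)]
  6. access ram: HIT, count now 5. Cache: [apple(c=1) ram(c=5)]
  7. access kiwi: MISS. Cache: [apple(c=1) kiwi(c=1) ram(c=5)]
  8. access ram: HIT, count now 6. Cache: [apple(c=1) kiwi(c=1) ram(c=6)]
  9. access ram: HIT, count now 7. Cache: [apple(c=1) kiwi(c=1) ram(c=7)]
  10. access kiwi: HIT, count now 2. Cache: [apple(c=1) kiwi(c=2) ram(c=7)]
  11. access ram: HIT, count now 8. Cache: [apple(c=1) kiwi(c=2) ram(c=8)]
  12. access ram: HIT, count now 9. Cache: [apple(c=1) kiwi(c=2) ram(c=9)]
  13. access apple: HIT, count now 2. Cache: [kiwi(c=2) apple(c=2) ram(c=9)]
  14. access apple: HIT, count now 3. Cache: [kiwi(c=2) apple(c=3) ram(c=9)]
  15. access kiwi: HIT, count now 3. Cache: [apple(c=3) kiwi(c=3) ram(c=9)]
  16. access apple: HIT, count now 4. Cache: [kiwi(c=3) apple(c=4) ram(c=9)]
  17. access kiwi: HIT, count now 4. Cache: [apple(c=4) kiwi(c=4) ram(c=9)]
  18. access apple: HIT, count now 5. Cache: [kiwi(c=4) apple(c=5) ram(c=9)]
  19. access apple: HIT, count now 6. Cache: [kiwi(c=4) apple(c=6) ram(c=9)]
  20. access apple: HIT, count now 7. Cache: [kiwi(c=4) apple(c=7) ram(c=9)]
  21. access berry: MISS, evict kiwi(c=4). Cache: [berry(c=1) apple(c=7) ram(c=9)]
  22. access berry: HIT, count now 2. Cache: [berry(c=2) apple(c=7) ram(c=9)]
  23. access apple: HIT, count now 8. Cache: [berry(c=2) apple(c=8) ram(c=9)]
  24. access berry: HIT, count now 3. Cache: [berry(c=3) apple(c=8) ram(c=9)]
Total: 20 hits, 4 misses, 1 evictions

Hit rate = 20/24 = 5/6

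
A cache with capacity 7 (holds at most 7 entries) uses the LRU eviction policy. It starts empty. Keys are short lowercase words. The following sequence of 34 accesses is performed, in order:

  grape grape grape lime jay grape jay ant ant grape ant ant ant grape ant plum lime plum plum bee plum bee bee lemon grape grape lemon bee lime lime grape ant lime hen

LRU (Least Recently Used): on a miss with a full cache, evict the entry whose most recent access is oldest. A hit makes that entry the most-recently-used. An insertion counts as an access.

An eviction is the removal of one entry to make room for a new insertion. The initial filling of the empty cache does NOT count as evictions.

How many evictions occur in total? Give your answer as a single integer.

LRU simulation (capacity=7):
  1. access grape: MISS. Cache (LRU->MRU): [grape]
  2. access grape: HIT. Cache (LRU->MRU): [grape]
  3. access grape: HIT. Cache (LRU->MRU): [grape]
  4. access lime: MISS. Cache (LRU->MRU): [grape lime]
  5. access jay: MISS. Cache (LRU->MRU): [grape lime jay]
  6. access grape: HIT. Cache (LRU->MRU): [lime jay grape]
  7. access jay: HIT. Cache (LRU->MRU): [lime grape jay]
  8. access ant: MISS. Cache (LRU->MRU): [lime grape jay ant]
  9. access ant: HIT. Cache (LRU->MRU): [lime grape jay ant]
  10. access grape: HIT. Cache (LRU->MRU): [lime jay ant grape]
  11. access ant: HIT. Cache (LRU->MRU): [lime jay grape ant]
  12. access ant: HIT. Cache (LRU->MRU): [lime jay grape ant]
  13. access ant: HIT. Cache (LRU->MRU): [lime jay grape ant]
  14. access grape: HIT. Cache (LRU->MRU): [lime jay ant grape]
  15. access ant: HIT. Cache (LRU->MRU): [lime jay grape ant]
  16. access plum: MISS. Cache (LRU->MRU): [lime jay grape ant plum]
  17. access lime: HIT. Cache (LRU->MRU): [jay grape ant plum lime]
  18. access plum: HIT. Cache (LRU->MRU): [jay grape ant lime plum]
  19. access plum: HIT. Cache (LRU->MRU): [jay grape ant lime plum]
  20. access bee: MISS. Cache (LRU->MRU): [jay grape ant lime plum bee]
  21. access plum: HIT. Cache (LRU->MRU): [jay grape ant lime bee plum]
  22. access bee: HIT. Cache (LRU->MRU): [jay grape ant lime plum bee]
  23. access bee: HIT. Cache (LRU->MRU): [jay grape ant lime plum bee]
  24. access lemon: MISS. Cache (LRU->MRU): [jay grape ant lime plum bee lemon]
  25. access grape: HIT. Cache (LRU->MRU): [jay ant lime plum bee lemon grape]
  26. access grape: HIT. Cache (LRU->MRU): [jay ant lime plum bee lemon grape]
  27. access lemon: HIT. Cache (LRU->MRU): [jay ant lime plum bee grape lemon]
  28. access bee: HIT. Cache (LRU->MRU): [jay ant lime plum grape lemon bee]
  29. access lime: HIT. Cache (LRU->MRU): [jay ant plum grape lemon bee lime]
  30. access lime: HIT. Cache (LRU->MRU): [jay ant plum grape lemon bee lime]
  31. access grape: HIT. Cache (LRU->MRU): [jay ant plum lemon bee lime grape]
  32. access ant: HIT. Cache (LRU->MRU): [jay plum lemon bee lime grape ant]
  33. access lime: HIT. Cache (LRU->MRU): [jay plum lemon bee grape ant lime]
  34. access hen: MISS, evict jay. Cache (LRU->MRU): [plum lemon bee grape ant lime hen]
Total: 26 hits, 8 misses, 1 evictions

Answer: 1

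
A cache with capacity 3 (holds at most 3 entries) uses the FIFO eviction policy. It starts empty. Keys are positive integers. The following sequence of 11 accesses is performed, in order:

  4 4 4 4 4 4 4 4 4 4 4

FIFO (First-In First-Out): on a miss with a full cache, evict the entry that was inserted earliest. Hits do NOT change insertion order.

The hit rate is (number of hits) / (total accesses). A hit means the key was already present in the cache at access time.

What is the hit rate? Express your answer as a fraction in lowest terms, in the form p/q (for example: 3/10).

FIFO simulation (capacity=3):
  1. access 4: MISS. Cache (old->new): [4]
  2. access 4: HIT. Cache (old->new): [4]
  3. access 4: HIT. Cache (old->new): [4]
  4. access 4: HIT. Cache (old->new): [4]
  5. access 4: HIT. Cache (old->new): [4]
  6. access 4: HIT. Cache (old->new): [4]
  7. access 4: HIT. Cache (old->new): [4]
  8. access 4: HIT. Cache (old->new): [4]
  9. access 4: HIT. Cache (old->new): [4]
  10. access 4: HIT. Cache (old->new): [4]
  11. access 4: HIT. Cache (old->new): [4]
Total: 10 hits, 1 misses, 0 evictions

Hit rate = 10/11

Answer: 10/11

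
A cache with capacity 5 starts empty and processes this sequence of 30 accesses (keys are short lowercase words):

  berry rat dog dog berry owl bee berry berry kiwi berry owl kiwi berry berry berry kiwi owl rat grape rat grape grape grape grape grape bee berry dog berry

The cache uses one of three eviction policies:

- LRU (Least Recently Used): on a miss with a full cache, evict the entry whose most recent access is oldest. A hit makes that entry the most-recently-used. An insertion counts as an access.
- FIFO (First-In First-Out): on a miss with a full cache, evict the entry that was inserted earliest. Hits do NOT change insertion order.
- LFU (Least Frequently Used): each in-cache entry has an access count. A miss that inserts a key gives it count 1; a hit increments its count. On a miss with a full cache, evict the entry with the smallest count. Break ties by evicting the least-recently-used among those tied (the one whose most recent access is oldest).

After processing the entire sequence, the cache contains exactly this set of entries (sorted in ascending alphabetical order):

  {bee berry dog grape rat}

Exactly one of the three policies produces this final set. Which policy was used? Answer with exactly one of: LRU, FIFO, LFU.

Simulating under each policy and comparing final sets:
  LRU: final set = {bee berry dog grape rat} -> MATCHES target
  FIFO: final set = {berry dog grape kiwi rat} -> differs
  LFU: final set = {berry dog grape kiwi owl} -> differs
Only LRU produces the target set.

Answer: LRU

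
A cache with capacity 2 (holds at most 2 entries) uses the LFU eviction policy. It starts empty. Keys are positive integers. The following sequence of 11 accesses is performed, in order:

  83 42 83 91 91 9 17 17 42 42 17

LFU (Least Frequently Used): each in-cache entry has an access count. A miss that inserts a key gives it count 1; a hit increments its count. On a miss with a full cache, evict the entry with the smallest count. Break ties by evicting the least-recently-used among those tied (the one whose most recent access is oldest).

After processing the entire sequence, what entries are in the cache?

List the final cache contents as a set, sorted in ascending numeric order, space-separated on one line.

LFU simulation (capacity=2):
  1. access 83: MISS. Cache: [83(c=1)]
  2. access 42: MISS. Cache: [83(c=1) 42(c=1)]
  3. access 83: HIT, count now 2. Cache: [42(c=1) 83(c=2)]
  4. access 91: MISS, evict 42(c=1). Cache: [91(c=1) 83(c=2)]
  5. access 91: HIT, count now 2. Cache: [83(c=2) 91(c=2)]
  6. access 9: MISS, evict 83(c=2). Cache: [9(c=1) 91(c=2)]
  7. access 17: MISS, evict 9(c=1). Cache: [17(c=1) 91(c=2)]
  8. access 17: HIT, count now 2. Cache: [91(c=2) 17(c=2)]
  9. access 42: MISS, evict 91(c=2). Cache: [42(c=1) 17(c=2)]
  10. access 42: HIT, count now 2. Cache: [17(c=2) 42(c=2)]
  11. access 17: HIT, count now 3. Cache: [42(c=2) 17(c=3)]
Total: 5 hits, 6 misses, 4 evictions

Answer: 17 42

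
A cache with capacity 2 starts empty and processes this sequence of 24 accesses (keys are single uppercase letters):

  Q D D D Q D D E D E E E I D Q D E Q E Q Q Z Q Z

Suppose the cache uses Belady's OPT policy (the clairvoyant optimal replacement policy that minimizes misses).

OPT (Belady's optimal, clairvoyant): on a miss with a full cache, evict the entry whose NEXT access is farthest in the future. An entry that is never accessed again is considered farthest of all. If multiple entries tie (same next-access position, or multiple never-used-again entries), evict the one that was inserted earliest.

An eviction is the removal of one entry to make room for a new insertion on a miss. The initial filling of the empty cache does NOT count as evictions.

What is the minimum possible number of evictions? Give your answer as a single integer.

OPT (Belady) simulation (capacity=2):
  1. access Q: MISS. Cache: [Q]
  2. access D: MISS. Cache: [Q D]
  3. access D: HIT. Next use of D: step 4. Cache: [Q D]
  4. access D: HIT. Next use of D: step 6. Cache: [Q D]
  5. access Q: HIT. Next use of Q: step 15. Cache: [Q D]
  6. access D: HIT. Next use of D: step 7. Cache: [Q D]
  7. access D: HIT. Next use of D: step 9. Cache: [Q D]
  8. access E: MISS, evict Q (next use: step 15). Cache: [D E]
  9. access D: HIT. Next use of D: step 14. Cache: [D E]
  10. access E: HIT. Next use of E: step 11. Cache: [D E]
  11. access E: HIT. Next use of E: step 12. Cache: [D E]
  12. access E: HIT. Next use of E: step 17. Cache: [D E]
  13. access I: MISS, evict E (next use: step 17). Cache: [D I]
  14. access D: HIT. Next use of D: step 16. Cache: [D I]
  15. access Q: MISS, evict I (next use: never). Cache: [D Q]
  16. access D: HIT. Next use of D: never. Cache: [D Q]
  17. access E: MISS, evict D (next use: never). Cache: [Q E]
  18. access Q: HIT. Next use of Q: step 20. Cache: [Q E]
  19. access E: HIT. Next use of E: never. Cache: [Q E]
  20. access Q: HIT. Next use of Q: step 21. Cache: [Q E]
  21. access Q: HIT. Next use of Q: step 23. Cache: [Q E]
  22. access Z: MISS, evict E (next use: never). Cache: [Q Z]
  23. access Q: HIT. Next use of Q: never. Cache: [Q Z]
  24. access Z: HIT. Next use of Z: never. Cache: [Q Z]
Total: 17 hits, 7 misses, 5 evictions

Answer: 5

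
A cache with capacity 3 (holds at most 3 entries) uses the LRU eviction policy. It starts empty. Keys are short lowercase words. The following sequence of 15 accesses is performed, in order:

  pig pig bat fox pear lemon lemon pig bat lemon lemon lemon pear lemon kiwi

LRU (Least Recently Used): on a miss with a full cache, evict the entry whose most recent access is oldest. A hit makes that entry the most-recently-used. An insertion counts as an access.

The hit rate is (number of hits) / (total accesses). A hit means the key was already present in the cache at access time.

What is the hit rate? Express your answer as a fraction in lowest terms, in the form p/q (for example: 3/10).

LRU simulation (capacity=3):
  1. access pig: MISS. Cache (LRU->MRU): [pig]
  2. access pig: HIT. Cache (LRU->MRU): [pig]
  3. access bat: MISS. Cache (LRU->MRU): [pig bat]
  4. access fox: MISS. Cache (LRU->MRU): [pig bat fox]
  5. access pear: MISS, evict pig. Cache (LRU->MRU): [bat fox pear]
  6. access lemon: MISS, evict bat. Cache (LRU->MRU): [fox pear lemon]
  7. access lemon: HIT. Cache (LRU->MRU): [fox pear lemon]
  8. access pig: MISS, evict fox. Cache (LRU->MRU): [pear lemon pig]
  9. access bat: MISS, evict pear. Cache (LRU->MRU): [lemon pig bat]
  10. access lemon: HIT. Cache (LRU->MRU): [pig bat lemon]
  11. access lemon: HIT. Cache (LRU->MRU): [pig bat lemon]
  12. access lemon: HIT. Cache (LRU->MRU): [pig bat lemon]
  13. access pear: MISS, evict pig. Cache (LRU->MRU): [bat lemon pear]
  14. access lemon: HIT. Cache (LRU->MRU): [bat pear lemon]
  15. access kiwi: MISS, evict bat. Cache (LRU->MRU): [pear lemon kiwi]
Total: 6 hits, 9 misses, 6 evictions

Hit rate = 6/15 = 2/5

Answer: 2/5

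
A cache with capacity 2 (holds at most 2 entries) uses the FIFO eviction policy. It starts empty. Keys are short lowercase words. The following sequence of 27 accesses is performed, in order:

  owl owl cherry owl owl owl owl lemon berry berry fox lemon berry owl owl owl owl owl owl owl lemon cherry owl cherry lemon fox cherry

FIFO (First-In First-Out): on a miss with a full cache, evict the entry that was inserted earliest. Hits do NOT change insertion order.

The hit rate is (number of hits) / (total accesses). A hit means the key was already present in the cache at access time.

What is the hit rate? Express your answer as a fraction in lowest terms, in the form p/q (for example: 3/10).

FIFO simulation (capacity=2):
  1. access owl: MISS. Cache (old->new): [owl]
  2. access owl: HIT. Cache (old->new): [owl]
  3. access cherry: MISS. Cache (old->new): [owl cherry]
  4. access owl: HIT. Cache (old->new): [owl cherry]
  5. access owl: HIT. Cache (old->new): [owl cherry]
  6. access owl: HIT. Cache (old->new): [owl cherry]
  7. access owl: HIT. Cache (old->new): [owl cherry]
  8. access lemon: MISS, evict owl. Cache (old->new): [cherry lemon]
  9. access berry: MISS, evict cherry. Cache (old->new): [lemon berry]
  10. access berry: HIT. Cache (old->new): [lemon berry]
  11. access fox: MISS, evict lemon. Cache (old->new): [berry fox]
  12. access lemon: MISS, evict berry. Cache (old->new): [fox lemon]
  13. access berry: MISS, evict fox. Cache (old->new): [lemon berry]
  14. access owl: MISS, evict lemon. Cache (old->new): [berry owl]
  15. access owl: HIT. Cache (old->new): [berry owl]
  16. access owl: HIT. Cache (old->new): [berry owl]
  17. access owl: HIT. Cache (old->new): [berry owl]
  18. access owl: HIT. Cache (old->new): [berry owl]
  19. access owl: HIT. Cache (old->new): [berry owl]
  20. access owl: HIT. Cache (old->new): [berry owl]
  21. access lemon: MISS, evict berry. Cache (old->new): [owl lemon]
  22. access cherry: MISS, evict owl. Cache (old->new): [lemon cherry]
  23. access owl: MISS, evict lemon. Cache (old->new): [cherry owl]
  24. access cherry: HIT. Cache (old->new): [cherry owl]
  25. access lemon: MISS, evict cherry. Cache (old->new): [owl lemon]
  26. access fox: MISS, evict owl. Cache (old->new): [lemon fox]
  27. access cherry: MISS, evict lemon. Cache (old->new): [fox cherry]
Total: 13 hits, 14 misses, 12 evictions

Hit rate = 13/27

Answer: 13/27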